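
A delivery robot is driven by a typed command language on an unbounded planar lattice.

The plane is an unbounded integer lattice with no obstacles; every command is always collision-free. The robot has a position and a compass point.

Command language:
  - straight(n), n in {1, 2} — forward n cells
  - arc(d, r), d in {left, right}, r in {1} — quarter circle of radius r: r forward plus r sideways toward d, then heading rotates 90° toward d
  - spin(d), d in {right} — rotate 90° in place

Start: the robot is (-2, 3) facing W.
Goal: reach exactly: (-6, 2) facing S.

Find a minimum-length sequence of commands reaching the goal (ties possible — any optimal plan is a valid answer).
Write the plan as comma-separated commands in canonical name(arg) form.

straight(2), straight(1), arc(left, 1)

initial: (-2, 3) facing W
t=1 straight(2) ⇒ (-4, 3) facing W
t=2 straight(1) ⇒ (-5, 3) facing W
t=3 arc(left, 1) ⇒ (-6, 2) facing S
shorter routes all fall short; 3 is best.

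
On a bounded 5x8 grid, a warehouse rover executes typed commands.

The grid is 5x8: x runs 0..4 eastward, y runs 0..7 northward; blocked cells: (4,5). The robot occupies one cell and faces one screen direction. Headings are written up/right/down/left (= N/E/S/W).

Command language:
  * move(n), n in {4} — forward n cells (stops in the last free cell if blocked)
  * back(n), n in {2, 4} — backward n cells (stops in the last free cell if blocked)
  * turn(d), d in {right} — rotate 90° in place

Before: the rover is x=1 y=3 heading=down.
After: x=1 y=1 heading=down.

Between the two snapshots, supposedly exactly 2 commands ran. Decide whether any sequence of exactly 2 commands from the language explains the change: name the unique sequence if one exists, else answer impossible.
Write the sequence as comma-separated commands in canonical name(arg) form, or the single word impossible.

key: running move(4) before back(2) would end elsewhere — order is forced
t0: x=1 y=3 heading=down
t=1 back(2) ⇒ x=1 y=5 heading=down
t=2 move(4) ⇒ x=1 y=1 heading=down
uniquely the one of 16 2-step routes that fits.

back(2), move(4)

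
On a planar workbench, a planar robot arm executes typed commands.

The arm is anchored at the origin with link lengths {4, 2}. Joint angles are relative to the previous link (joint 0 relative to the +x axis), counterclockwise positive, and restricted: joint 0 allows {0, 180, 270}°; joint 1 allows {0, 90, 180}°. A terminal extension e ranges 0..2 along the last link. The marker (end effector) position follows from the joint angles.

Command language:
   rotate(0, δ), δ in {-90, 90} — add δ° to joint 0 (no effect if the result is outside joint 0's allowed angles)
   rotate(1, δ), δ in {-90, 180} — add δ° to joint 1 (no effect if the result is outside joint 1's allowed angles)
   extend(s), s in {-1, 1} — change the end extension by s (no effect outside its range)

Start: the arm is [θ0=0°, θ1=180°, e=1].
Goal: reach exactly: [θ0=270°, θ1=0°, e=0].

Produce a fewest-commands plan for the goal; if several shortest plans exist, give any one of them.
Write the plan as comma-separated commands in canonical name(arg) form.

from: [θ0=0°, θ1=180°, e=1]
t=1 extend(-1) ⇒ [θ0=0°, θ1=180°, e=0]
t=2 rotate(1, 180) ⇒ [θ0=0°, θ1=0°, e=0]
t=3 rotate(0, -90) ⇒ [θ0=270°, θ1=0°, e=0]
nothing shorter than 3 reaches the goal.

extend(-1), rotate(1, 180), rotate(0, -90)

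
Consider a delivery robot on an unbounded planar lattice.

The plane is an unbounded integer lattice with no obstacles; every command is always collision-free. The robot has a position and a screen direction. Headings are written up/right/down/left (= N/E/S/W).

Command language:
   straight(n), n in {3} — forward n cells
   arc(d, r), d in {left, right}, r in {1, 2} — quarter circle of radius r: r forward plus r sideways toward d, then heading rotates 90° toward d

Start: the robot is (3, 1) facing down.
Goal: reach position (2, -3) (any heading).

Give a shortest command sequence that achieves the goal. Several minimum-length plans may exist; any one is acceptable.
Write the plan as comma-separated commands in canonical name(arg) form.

initial: (3, 1) facing down
t=1 straight(3) ⇒ (3, -2) facing down
t=2 arc(right, 1) ⇒ (2, -3) facing left
shorter routes all fall short; 2 is best.

straight(3), arc(right, 1)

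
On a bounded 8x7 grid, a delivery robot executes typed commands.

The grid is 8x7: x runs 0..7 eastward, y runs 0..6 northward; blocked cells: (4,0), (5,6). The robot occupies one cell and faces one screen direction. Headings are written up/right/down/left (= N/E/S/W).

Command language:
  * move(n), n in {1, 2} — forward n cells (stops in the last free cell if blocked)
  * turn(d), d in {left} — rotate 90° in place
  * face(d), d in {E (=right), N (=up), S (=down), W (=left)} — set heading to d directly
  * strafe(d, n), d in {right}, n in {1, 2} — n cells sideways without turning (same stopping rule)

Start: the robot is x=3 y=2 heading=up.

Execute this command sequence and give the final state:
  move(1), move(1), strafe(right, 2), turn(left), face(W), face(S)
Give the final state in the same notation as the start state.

start: x=3 y=2 heading=up
step 1 (move(1)): x=3 y=3 heading=up
step 2 (move(1)): x=3 y=4 heading=up
step 3 (strafe(right, 2)): x=5 y=4 heading=up
step 4 (turn(left)): x=5 y=4 heading=left
step 5 (face(W)): x=5 y=4 heading=left
step 6 (face(S)): x=5 y=4 heading=down

x=5 y=4 heading=down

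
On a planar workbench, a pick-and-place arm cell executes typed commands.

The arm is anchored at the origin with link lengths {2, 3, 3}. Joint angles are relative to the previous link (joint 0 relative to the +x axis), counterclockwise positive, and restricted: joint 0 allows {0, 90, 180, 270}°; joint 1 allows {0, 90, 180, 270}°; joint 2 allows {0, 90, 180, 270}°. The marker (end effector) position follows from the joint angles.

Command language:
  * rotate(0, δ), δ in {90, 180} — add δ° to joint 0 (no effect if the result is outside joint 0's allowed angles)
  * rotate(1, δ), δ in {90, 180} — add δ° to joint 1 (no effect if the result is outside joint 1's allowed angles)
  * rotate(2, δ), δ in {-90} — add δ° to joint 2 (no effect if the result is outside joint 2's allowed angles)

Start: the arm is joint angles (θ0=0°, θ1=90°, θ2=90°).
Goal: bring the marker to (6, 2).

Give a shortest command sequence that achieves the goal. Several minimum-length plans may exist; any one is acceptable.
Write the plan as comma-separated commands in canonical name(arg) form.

rotate(0, 90), rotate(2, -90), rotate(1, 180)

initial: joint angles (θ0=0°, θ1=90°, θ2=90°)
t=1 rotate(0, 90) ⇒ joint angles (θ0=90°, θ1=90°, θ2=90°)
t=2 rotate(2, -90) ⇒ joint angles (θ0=90°, θ1=90°, θ2=0°)
t=3 rotate(1, 180) ⇒ joint angles (θ0=90°, θ1=270°, θ2=0°)
no 2-step plan works, so 3 is optimal.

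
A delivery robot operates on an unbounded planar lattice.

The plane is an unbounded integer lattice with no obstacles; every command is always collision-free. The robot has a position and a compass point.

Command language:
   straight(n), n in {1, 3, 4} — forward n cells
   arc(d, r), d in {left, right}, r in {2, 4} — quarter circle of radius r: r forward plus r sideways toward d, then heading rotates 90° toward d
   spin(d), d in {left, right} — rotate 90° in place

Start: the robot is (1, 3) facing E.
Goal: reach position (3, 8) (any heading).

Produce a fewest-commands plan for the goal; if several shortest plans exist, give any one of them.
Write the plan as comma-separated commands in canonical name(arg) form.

arc(left, 2), straight(3)

start: (1, 3) facing E
t=1 arc(left, 2) ⇒ (3, 5) facing N
t=2 straight(3) ⇒ (3, 8) facing N
no 1-step plan works, so 2 is optimal.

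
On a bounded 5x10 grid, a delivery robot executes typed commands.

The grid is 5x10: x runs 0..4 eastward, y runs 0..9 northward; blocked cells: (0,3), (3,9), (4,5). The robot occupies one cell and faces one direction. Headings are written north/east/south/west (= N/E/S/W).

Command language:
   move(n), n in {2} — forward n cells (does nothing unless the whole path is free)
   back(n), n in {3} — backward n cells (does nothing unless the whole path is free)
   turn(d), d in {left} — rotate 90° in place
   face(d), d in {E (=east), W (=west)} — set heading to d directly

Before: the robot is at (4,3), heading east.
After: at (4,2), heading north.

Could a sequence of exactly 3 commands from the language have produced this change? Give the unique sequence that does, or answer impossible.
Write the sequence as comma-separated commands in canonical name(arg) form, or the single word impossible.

turn(left), back(3), move(2)

key: order matters: swapping turn(left) and move(2) lands elsewhere
initial: at (4,3), heading east
[1] after turn(left): at (4,3), heading north
[2] after back(3): at (4,0), heading north
[3] after move(2): at (4,2), heading north
uniquely the one of 125 3-step routes that fits.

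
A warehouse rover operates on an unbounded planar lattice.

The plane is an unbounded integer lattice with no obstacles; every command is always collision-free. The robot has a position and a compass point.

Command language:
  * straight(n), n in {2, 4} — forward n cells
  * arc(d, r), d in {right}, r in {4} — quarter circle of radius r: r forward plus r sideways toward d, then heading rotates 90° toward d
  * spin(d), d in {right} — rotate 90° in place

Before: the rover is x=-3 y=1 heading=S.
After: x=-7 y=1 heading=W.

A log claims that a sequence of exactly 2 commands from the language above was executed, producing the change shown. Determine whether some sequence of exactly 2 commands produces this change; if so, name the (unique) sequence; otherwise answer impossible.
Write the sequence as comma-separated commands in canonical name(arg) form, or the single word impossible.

key: cell and facing (now W) both changed — the 2 commands mix motion and turning
t0: x=-3 y=1 heading=S
[1] after spin(right): x=-3 y=1 heading=W
[2] after straight(4): x=-7 y=1 heading=W
no rival 2-sequence matches.

spin(right), straight(4)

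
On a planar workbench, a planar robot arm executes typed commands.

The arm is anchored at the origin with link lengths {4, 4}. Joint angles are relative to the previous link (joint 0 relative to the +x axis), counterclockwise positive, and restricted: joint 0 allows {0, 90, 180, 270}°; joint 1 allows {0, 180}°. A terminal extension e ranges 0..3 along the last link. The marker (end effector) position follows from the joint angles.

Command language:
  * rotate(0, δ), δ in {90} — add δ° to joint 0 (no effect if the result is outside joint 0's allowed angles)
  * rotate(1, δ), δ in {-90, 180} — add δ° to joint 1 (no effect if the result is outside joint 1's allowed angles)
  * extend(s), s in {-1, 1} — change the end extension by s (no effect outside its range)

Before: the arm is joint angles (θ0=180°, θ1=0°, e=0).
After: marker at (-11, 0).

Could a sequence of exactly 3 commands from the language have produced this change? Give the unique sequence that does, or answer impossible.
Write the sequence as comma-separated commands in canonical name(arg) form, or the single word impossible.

initial: joint angles (θ0=180°, θ1=0°, e=0)
t=1 extend(1) ⇒ joint angles (θ0=180°, θ1=0°, e=1)
t=2 extend(1) ⇒ joint angles (θ0=180°, θ1=0°, e=2)
t=3 extend(1) ⇒ joint angles (θ0=180°, θ1=0°, e=3)
uniquely the one of 125 3-step routes that fits.

extend(1), extend(1), extend(1)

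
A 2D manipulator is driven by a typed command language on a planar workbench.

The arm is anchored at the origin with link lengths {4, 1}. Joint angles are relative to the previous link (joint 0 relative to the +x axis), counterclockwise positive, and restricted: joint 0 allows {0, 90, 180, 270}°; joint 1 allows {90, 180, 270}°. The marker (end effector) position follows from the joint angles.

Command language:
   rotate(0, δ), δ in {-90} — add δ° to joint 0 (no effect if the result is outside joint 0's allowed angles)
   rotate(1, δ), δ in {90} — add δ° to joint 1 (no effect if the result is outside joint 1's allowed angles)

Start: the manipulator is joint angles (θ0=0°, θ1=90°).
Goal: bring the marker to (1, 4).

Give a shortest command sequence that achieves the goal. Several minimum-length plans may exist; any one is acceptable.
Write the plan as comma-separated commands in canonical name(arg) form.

rotate(0, -90), rotate(0, -90), rotate(0, -90), rotate(1, 90), rotate(1, 90)

from: joint angles (θ0=0°, θ1=90°)
1. rotate(0, -90) → joint angles (θ0=270°, θ1=90°)
2. rotate(0, -90) → joint angles (θ0=180°, θ1=90°)
3. rotate(0, -90) → joint angles (θ0=90°, θ1=90°)
4. rotate(1, 90) → joint angles (θ0=90°, θ1=180°)
5. rotate(1, 90) → joint angles (θ0=90°, θ1=270°)
no 4-step plan works, so 5 is optimal.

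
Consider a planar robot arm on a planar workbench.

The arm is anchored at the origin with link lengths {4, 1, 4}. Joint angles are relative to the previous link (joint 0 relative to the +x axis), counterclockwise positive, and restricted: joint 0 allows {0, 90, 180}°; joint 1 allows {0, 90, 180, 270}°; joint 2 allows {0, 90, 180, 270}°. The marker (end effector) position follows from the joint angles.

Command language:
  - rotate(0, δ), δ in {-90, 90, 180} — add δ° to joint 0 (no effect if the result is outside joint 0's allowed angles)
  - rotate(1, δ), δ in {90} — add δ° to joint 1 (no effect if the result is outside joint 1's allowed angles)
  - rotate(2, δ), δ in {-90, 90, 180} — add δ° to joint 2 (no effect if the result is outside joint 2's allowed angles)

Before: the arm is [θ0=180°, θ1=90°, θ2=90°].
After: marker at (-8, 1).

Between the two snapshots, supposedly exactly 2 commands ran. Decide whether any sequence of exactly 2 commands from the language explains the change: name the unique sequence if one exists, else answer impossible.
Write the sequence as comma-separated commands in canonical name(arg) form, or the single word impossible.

rotate(1, 90), rotate(1, 90)

initial: [θ0=180°, θ1=90°, θ2=90°]
step 1 (rotate(1, 90)): [θ0=180°, θ1=180°, θ2=90°]
step 2 (rotate(1, 90)): [θ0=180°, θ1=270°, θ2=90°]
no rival 2-sequence matches.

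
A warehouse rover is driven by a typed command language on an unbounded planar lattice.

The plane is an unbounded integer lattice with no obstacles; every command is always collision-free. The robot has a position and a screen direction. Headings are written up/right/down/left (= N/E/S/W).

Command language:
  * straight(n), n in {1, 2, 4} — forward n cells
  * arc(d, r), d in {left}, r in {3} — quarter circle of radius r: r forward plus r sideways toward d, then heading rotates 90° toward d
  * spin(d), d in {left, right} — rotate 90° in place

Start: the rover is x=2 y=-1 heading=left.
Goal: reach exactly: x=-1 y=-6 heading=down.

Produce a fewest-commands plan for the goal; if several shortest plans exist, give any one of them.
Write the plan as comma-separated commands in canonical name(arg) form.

begin: x=2 y=-1 heading=left
step 1 (arc(left, 3)): x=-1 y=-4 heading=down
step 2 (straight(2)): x=-1 y=-6 heading=down
nothing shorter than 2 reaches the goal.

arc(left, 3), straight(2)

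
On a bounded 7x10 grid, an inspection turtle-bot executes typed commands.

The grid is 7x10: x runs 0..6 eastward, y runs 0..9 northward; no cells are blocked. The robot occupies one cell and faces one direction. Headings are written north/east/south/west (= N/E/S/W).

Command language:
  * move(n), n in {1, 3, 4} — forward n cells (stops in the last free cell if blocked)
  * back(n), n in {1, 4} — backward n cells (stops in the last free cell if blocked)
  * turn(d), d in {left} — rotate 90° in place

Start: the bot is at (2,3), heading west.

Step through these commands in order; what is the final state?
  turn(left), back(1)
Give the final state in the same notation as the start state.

at (2,4), heading south

start: at (2,3), heading west
step 1 (turn(left)): at (2,3), heading south
step 2 (back(1)): at (2,4), heading south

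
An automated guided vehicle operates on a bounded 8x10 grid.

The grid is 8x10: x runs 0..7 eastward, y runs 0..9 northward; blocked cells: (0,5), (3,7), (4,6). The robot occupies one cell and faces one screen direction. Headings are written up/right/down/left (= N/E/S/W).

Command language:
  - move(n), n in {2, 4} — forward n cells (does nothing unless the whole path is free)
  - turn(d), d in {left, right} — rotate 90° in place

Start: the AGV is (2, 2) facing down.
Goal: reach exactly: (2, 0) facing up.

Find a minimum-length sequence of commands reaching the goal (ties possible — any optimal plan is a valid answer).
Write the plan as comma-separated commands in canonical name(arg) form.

initial: (2, 2) facing down
[1] after move(2): (2, 0) facing down
[2] after turn(right): (2, 0) facing left
[3] after turn(right): (2, 0) facing up
nothing shorter than 3 reaches the goal.

move(2), turn(right), turn(right)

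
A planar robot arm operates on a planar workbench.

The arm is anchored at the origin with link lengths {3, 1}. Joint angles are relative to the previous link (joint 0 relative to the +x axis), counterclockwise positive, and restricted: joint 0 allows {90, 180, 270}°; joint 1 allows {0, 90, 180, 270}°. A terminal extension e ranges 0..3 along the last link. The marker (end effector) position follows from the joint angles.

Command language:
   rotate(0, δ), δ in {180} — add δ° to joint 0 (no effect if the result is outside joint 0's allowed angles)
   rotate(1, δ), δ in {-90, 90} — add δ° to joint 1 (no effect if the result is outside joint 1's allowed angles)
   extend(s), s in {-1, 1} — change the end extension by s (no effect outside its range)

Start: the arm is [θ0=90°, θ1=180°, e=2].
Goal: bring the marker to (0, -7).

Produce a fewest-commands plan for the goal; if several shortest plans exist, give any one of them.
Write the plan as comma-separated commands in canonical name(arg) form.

rotate(0, 180), rotate(1, -90), rotate(1, -90), extend(1)

t0: [θ0=90°, θ1=180°, e=2]
step 1 (rotate(0, 180)): [θ0=270°, θ1=180°, e=2]
step 2 (rotate(1, -90)): [θ0=270°, θ1=90°, e=2]
step 3 (rotate(1, -90)): [θ0=270°, θ1=0°, e=2]
step 4 (extend(1)): [θ0=270°, θ1=0°, e=3]
no 3-step plan works, so 4 is optimal.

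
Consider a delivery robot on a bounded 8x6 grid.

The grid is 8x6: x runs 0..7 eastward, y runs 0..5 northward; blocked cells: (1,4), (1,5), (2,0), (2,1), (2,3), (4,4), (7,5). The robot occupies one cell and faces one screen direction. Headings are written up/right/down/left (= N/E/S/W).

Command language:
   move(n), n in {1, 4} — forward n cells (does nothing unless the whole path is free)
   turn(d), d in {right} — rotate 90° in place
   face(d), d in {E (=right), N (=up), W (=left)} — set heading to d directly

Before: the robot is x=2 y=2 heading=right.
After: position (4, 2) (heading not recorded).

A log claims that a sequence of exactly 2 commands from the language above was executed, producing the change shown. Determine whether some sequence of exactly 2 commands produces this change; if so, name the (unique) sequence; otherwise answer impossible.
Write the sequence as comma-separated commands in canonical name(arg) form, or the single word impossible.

t0: x=2 y=2 heading=right
t=1 move(1) ⇒ x=3 y=2 heading=right
t=2 move(1) ⇒ x=4 y=2 heading=right
all 36 alternatives checked — unique.

move(1), move(1)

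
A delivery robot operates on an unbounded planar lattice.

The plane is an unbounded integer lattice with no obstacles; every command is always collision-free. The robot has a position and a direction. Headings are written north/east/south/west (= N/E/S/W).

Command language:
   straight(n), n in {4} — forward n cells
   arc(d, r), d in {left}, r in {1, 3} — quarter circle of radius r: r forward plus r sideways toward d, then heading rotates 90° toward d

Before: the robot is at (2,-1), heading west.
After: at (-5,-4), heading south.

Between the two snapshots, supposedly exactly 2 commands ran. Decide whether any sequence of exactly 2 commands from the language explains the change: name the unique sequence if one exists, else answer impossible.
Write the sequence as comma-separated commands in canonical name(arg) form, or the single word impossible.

straight(4), arc(left, 3)

key: position moved to (-5,-4) AND the heading swung to S — translation plus rotation needed
t0: at (2,-1), heading west
[1] after straight(4): at (-2,-1), heading west
[2] after arc(left, 3): at (-5,-4), heading south
all 9 alternatives checked — unique.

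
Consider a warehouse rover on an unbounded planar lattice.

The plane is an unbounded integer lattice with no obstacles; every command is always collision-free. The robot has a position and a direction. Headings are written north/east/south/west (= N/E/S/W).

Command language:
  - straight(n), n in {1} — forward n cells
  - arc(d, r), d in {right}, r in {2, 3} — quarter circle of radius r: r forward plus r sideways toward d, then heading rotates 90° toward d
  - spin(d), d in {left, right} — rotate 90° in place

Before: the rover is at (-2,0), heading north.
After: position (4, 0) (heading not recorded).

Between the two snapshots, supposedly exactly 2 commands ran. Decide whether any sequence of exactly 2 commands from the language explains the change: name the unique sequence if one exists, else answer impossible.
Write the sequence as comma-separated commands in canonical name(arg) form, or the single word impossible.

arc(right, 3), arc(right, 3)

from: at (-2,0), heading north
t=1 arc(right, 3) ⇒ at (1,3), heading east
t=2 arc(right, 3) ⇒ at (4,0), heading south
all 25 alternatives checked — unique.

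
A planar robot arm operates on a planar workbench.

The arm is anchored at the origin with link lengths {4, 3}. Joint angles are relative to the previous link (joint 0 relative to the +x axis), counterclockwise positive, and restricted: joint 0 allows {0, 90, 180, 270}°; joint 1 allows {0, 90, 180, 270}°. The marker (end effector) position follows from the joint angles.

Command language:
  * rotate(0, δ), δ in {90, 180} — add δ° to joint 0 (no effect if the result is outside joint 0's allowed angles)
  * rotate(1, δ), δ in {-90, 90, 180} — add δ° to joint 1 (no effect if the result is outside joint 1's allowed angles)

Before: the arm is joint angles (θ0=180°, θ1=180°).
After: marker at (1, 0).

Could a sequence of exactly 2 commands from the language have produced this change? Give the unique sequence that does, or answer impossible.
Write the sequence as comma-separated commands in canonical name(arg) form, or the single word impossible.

initial: joint angles (θ0=180°, θ1=180°)
t=1 rotate(0, 90) ⇒ joint angles (θ0=270°, θ1=180°)
t=2 rotate(0, 90) ⇒ joint angles (θ0=0°, θ1=180°)
uniquely the one of 25 2-step routes that fits.

rotate(0, 90), rotate(0, 90)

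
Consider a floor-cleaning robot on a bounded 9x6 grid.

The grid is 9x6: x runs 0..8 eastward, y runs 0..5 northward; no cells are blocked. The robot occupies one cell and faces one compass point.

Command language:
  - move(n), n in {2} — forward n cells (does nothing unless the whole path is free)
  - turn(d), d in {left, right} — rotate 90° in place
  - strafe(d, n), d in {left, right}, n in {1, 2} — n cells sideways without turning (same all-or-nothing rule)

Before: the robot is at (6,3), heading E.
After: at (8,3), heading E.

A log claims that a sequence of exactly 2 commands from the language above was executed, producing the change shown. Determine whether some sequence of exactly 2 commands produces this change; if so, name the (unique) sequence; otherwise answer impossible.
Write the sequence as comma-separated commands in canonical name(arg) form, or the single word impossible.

key: heading stays E — no command in the sequence turns
begin: at (6,3), heading E
[1] after move(2): at (8,3), heading E
[2] after move(2): at (8,3), heading E
all 49 alternatives checked — unique.

move(2), move(2)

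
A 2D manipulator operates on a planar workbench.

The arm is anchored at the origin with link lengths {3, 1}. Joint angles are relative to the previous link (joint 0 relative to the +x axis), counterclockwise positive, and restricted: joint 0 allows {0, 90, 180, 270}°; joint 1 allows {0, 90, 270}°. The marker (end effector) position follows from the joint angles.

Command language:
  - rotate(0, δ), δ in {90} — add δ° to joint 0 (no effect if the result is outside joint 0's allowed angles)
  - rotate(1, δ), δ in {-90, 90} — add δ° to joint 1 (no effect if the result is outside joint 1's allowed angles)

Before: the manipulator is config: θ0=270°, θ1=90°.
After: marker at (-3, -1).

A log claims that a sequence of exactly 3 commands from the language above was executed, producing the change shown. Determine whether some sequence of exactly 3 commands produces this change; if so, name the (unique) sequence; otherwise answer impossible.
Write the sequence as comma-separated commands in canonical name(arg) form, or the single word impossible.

rotate(0, 90), rotate(0, 90), rotate(0, 90)

start: config: θ0=270°, θ1=90°
1. rotate(0, 90) → config: θ0=0°, θ1=90°
2. rotate(0, 90) → config: θ0=90°, θ1=90°
3. rotate(0, 90) → config: θ0=180°, θ1=90°
uniquely the one of 27 3-step routes that fits.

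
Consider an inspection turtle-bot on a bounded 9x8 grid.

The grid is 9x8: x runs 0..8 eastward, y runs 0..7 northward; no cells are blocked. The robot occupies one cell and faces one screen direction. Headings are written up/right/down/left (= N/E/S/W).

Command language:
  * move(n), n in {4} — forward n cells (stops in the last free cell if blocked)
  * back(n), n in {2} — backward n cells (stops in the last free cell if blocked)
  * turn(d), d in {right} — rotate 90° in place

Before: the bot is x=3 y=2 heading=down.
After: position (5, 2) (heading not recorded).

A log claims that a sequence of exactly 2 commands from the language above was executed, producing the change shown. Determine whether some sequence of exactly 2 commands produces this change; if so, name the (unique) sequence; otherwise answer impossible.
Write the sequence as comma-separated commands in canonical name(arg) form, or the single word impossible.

key: order matters: swapping turn(right) and back(2) lands elsewhere
from: x=3 y=2 heading=down
step 1 (turn(right)): x=3 y=2 heading=left
step 2 (back(2)): x=5 y=2 heading=left
no rival 2-sequence matches.

turn(right), back(2)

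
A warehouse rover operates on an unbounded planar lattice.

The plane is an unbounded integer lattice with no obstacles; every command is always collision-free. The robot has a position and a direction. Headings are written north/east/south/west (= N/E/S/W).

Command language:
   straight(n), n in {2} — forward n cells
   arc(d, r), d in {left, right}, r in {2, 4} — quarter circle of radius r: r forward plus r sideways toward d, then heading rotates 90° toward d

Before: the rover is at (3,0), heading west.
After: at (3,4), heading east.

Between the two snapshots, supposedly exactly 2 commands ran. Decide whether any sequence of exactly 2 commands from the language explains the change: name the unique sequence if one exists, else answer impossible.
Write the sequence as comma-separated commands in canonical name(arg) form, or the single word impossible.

arc(right, 2), arc(right, 2)

key: position moved to (3,4) AND the heading swung to E — translation plus rotation needed
initial: at (3,0), heading west
[1] after arc(right, 2): at (1,2), heading north
[2] after arc(right, 2): at (3,4), heading east
no other 2-command option fits: unique.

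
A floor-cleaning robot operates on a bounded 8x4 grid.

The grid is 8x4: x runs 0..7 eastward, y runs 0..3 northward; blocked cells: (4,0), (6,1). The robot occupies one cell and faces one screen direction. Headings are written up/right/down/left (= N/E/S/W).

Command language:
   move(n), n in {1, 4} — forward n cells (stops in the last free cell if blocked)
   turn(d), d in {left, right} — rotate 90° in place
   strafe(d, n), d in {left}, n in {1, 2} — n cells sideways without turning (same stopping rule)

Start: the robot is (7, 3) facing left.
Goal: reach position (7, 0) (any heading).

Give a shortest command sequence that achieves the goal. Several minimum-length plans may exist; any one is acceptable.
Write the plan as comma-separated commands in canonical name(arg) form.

strafe(left, 2), strafe(left, 2)

initial: (7, 3) facing left
step 1 (strafe(left, 2)): (7, 1) facing left
step 2 (strafe(left, 2)): (7, 0) facing left
no 1-step plan works, so 2 is optimal.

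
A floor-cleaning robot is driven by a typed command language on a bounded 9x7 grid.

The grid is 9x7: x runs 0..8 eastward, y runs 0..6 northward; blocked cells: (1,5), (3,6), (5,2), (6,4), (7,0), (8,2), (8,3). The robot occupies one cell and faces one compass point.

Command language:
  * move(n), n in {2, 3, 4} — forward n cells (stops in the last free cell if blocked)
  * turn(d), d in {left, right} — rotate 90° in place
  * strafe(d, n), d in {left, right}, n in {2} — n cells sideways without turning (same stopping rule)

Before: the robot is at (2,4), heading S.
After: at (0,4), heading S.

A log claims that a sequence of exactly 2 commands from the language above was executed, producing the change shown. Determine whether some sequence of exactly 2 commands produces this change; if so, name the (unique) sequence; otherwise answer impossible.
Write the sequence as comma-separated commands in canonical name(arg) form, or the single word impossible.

strafe(right, 2), strafe(right, 2)

key: still facing S at the end — nothing in the sequence rotates
from: at (2,4), heading S
[1] after strafe(right, 2): at (0,4), heading S
[2] after strafe(right, 2): at (0,4), heading S
all 49 alternatives checked — unique.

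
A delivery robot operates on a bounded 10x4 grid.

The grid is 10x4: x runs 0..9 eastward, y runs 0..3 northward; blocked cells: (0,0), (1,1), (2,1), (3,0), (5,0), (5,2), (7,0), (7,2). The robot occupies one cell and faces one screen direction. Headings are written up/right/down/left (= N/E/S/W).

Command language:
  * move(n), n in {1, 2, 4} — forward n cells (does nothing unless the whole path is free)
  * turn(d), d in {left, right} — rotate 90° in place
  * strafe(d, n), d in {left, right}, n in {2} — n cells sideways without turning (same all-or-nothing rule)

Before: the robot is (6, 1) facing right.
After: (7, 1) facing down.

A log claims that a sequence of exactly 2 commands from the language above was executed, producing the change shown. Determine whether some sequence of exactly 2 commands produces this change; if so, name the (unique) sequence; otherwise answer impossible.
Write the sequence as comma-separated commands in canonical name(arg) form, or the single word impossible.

move(1), turn(right)

key: cell and facing (now S) both changed — the 2 commands mix motion and turning
t0: (6, 1) facing right
step 1 (move(1)): (7, 1) facing right
step 2 (turn(right)): (7, 1) facing down
no rival 2-sequence matches.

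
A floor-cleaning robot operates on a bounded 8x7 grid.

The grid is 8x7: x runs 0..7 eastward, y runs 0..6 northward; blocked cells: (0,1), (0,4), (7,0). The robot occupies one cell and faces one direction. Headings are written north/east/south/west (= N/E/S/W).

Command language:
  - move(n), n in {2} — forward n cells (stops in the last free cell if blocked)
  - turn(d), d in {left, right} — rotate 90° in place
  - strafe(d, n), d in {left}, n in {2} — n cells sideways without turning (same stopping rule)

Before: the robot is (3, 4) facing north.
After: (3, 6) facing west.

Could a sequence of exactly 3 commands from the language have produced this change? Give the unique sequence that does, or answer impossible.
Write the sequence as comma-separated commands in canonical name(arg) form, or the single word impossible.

key: running turn(left) before move(2) would end elsewhere — order is forced
begin: (3, 4) facing north
step 1 (move(2)): (3, 6) facing north
step 2 (move(2)): (3, 6) facing north
step 3 (turn(left)): (3, 6) facing west
uniquely the one of 64 3-step routes that fits.

move(2), move(2), turn(left)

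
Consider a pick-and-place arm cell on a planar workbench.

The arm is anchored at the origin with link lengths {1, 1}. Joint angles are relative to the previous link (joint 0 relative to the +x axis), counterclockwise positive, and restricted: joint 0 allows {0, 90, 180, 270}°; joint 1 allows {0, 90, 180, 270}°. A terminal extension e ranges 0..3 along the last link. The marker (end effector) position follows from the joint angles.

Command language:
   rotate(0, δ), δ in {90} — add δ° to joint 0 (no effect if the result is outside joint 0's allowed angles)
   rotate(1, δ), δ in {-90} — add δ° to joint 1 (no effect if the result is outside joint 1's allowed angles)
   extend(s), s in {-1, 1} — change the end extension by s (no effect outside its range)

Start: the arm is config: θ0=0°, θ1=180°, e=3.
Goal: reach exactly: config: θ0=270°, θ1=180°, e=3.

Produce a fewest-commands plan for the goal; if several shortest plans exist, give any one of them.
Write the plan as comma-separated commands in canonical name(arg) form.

begin: config: θ0=0°, θ1=180°, e=3
t=1 rotate(0, 90) ⇒ config: θ0=90°, θ1=180°, e=3
t=2 rotate(0, 90) ⇒ config: θ0=180°, θ1=180°, e=3
t=3 rotate(0, 90) ⇒ config: θ0=270°, θ1=180°, e=3
nothing shorter than 3 reaches the goal.

rotate(0, 90), rotate(0, 90), rotate(0, 90)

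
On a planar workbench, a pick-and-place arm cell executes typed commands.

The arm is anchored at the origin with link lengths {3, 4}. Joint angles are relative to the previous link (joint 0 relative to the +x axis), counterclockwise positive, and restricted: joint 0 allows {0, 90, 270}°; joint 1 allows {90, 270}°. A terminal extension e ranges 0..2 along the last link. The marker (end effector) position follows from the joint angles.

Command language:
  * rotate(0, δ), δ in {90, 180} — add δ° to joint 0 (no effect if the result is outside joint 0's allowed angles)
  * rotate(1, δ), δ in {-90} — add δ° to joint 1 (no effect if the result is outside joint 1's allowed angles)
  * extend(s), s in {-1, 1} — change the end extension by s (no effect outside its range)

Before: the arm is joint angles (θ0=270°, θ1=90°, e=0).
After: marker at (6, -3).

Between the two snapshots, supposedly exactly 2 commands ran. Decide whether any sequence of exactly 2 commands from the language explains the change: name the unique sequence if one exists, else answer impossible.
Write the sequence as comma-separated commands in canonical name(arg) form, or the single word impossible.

extend(1), extend(1)

initial: joint angles (θ0=270°, θ1=90°, e=0)
1. extend(1) → joint angles (θ0=270°, θ1=90°, e=1)
2. extend(1) → joint angles (θ0=270°, θ1=90°, e=2)
no rival 2-sequence matches.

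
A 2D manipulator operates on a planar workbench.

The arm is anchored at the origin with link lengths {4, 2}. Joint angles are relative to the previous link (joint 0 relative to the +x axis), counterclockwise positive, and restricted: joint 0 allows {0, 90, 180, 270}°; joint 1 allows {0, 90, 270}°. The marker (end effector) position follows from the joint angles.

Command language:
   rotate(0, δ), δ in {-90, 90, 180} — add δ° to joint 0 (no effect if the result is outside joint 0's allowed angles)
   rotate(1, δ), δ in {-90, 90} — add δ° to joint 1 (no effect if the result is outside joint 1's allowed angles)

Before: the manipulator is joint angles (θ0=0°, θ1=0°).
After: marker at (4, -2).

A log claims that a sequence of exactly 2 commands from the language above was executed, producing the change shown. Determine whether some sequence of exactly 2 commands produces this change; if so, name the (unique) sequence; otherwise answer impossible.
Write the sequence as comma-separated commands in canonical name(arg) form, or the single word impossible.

rotate(1, -90), rotate(1, -90)

from: joint angles (θ0=0°, θ1=0°)
[1] after rotate(1, -90): joint angles (θ0=0°, θ1=270°)
[2] after rotate(1, -90): joint angles (θ0=0°, θ1=270°)
uniquely the one of 25 2-step routes that fits.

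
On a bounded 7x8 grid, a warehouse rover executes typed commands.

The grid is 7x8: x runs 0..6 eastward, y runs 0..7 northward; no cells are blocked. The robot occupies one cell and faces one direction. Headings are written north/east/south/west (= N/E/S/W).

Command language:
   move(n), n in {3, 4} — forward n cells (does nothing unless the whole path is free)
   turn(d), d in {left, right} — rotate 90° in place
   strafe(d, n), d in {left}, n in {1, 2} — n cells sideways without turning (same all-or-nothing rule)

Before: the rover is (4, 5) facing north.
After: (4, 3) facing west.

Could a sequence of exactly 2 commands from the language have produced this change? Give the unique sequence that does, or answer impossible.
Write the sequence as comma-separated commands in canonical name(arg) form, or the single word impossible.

turn(left), strafe(left, 2)

key: running strafe(left, 2) before turn(left) would end elsewhere — order is forced
start: (4, 5) facing north
1. turn(left) → (4, 5) facing west
2. strafe(left, 2) → (4, 3) facing west
no other 2-command option fits: unique.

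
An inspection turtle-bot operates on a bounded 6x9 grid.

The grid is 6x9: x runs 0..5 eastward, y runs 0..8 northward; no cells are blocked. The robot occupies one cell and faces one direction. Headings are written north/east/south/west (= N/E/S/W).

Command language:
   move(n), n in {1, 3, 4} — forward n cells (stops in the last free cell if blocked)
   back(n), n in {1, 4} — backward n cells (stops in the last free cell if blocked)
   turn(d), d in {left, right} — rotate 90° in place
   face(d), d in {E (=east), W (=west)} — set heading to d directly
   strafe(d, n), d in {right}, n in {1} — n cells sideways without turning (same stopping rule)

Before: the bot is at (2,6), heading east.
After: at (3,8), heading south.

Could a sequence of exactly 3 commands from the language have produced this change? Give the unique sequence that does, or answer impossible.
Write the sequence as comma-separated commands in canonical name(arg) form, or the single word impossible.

move(1), turn(right), back(4)

key: position moved to (3,8) AND the heading swung to S — translation plus rotation needed
t0: at (2,6), heading east
t=1 move(1) ⇒ at (3,6), heading east
t=2 turn(right) ⇒ at (3,6), heading south
t=3 back(4) ⇒ at (3,8), heading south
no other 3-command option fits: unique.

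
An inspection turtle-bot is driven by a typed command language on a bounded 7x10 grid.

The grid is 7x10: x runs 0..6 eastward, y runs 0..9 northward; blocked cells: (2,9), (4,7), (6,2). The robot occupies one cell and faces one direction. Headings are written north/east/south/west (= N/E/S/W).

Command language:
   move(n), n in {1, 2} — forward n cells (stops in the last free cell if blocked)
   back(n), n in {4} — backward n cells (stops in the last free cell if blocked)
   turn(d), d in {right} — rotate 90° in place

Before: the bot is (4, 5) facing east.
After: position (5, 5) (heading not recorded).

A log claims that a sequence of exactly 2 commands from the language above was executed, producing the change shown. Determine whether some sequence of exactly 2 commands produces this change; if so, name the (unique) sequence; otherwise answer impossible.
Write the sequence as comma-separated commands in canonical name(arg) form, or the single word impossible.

key: order matters: swapping move(1) and turn(right) lands elsewhere
begin: (4, 5) facing east
[1] after move(1): (5, 5) facing east
[2] after turn(right): (5, 5) facing south
no rival 2-sequence matches.

move(1), turn(right)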